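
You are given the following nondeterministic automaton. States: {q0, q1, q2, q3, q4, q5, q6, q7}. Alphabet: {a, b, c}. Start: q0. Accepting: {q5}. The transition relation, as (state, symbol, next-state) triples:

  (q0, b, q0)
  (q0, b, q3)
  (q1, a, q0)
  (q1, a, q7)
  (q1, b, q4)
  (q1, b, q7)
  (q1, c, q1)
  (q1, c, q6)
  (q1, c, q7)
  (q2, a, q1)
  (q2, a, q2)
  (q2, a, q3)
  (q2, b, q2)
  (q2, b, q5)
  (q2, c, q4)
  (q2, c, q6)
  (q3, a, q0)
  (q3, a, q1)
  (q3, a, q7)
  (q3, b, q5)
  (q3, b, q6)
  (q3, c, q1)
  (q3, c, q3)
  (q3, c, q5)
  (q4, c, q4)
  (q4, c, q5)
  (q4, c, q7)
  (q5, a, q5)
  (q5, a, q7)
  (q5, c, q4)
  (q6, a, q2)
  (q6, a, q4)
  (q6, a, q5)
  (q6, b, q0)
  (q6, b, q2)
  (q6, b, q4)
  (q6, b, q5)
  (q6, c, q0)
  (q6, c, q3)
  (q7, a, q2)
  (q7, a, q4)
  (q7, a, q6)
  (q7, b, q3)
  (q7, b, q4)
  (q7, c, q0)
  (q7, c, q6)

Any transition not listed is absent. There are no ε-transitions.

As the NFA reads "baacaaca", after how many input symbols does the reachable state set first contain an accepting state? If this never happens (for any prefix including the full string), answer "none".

Start in {q0}.
Read 'b': q0→{q0, q3}; now {q0, q3}.
Read 'a': q0→∅, q3→{q0, q1, q7}; now {q0, q1, q7}.
Read 'a': q0→∅, q1→{q0, q7}, q7→{q2, q4, q6}; now {q0, q2, q4, q6, q7}.
Read 'c': q0→∅, q2→{q4, q6}, q4→{q4, q5, q7}, q6→{q0, q3}, q7→{q0, q6}; now {q0, q3, q4, q5, q6, q7}.
None of the earlier sets intersect F, but {q0, q3, q4, q5, q6, q7} does.

4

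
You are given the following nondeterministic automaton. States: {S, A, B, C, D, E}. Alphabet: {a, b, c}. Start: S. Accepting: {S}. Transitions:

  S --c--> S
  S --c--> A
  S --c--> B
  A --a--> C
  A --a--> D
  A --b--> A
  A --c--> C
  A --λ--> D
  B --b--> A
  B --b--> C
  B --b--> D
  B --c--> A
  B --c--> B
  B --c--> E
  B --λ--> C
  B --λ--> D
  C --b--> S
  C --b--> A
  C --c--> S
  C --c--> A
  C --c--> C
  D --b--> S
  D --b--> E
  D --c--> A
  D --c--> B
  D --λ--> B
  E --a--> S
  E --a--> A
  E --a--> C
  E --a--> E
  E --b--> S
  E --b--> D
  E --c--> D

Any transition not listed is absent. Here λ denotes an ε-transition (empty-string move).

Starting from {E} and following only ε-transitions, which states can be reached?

{E}

Begin with {E}.
No ε-moves leave this set, so the closure equals the set itself.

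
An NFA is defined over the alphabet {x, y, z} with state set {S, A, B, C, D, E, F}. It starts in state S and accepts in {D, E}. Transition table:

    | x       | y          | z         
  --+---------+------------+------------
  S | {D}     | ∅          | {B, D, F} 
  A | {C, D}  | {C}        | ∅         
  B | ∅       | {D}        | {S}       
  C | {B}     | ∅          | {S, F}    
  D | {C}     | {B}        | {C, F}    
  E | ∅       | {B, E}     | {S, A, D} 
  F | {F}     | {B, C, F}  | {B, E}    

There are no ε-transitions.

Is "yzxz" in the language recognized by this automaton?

No

Start in {S}.
Read 'y': S→∅; now ∅.
The set is empty and remains empty for the remaining 3 symbols.
The final set ∅ contains no accepting state.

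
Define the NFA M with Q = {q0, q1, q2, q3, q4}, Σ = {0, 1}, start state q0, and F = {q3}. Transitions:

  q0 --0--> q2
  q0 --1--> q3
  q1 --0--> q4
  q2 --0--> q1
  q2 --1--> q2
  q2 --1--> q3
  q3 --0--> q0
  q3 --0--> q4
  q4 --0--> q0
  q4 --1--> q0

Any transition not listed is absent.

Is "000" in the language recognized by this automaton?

No

Start in {q0}.
Read '0': q0→{q2}; now {q2}.
Read '0': q2→{q1}; now {q1}.
Read '0': q1→{q4}; now {q4}.
The final set {q4} contains no accepting state.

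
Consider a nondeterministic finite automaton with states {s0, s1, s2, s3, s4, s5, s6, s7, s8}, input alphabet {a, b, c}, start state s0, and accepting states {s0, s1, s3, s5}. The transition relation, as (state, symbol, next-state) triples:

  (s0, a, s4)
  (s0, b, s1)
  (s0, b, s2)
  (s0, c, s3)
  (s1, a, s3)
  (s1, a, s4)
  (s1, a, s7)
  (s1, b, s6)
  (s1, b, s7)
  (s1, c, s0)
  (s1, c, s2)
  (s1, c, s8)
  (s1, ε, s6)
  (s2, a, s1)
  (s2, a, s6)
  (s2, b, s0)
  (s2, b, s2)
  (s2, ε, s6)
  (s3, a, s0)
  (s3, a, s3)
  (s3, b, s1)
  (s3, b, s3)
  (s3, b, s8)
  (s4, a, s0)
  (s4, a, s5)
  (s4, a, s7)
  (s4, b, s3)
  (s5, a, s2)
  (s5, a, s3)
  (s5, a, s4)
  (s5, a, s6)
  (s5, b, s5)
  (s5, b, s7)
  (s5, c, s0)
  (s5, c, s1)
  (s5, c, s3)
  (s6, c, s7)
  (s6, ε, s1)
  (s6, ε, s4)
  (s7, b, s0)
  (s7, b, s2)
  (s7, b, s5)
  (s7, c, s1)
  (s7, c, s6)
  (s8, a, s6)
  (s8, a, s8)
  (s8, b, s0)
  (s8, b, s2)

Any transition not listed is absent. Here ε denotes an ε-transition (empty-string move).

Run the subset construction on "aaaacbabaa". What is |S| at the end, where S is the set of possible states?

Start in {s0}.
Read 'a': s0→{s4}; now {s4}.
Read 'a': s4→{s0, s5, s7}; now {s0, s5, s7}.
Read 'a': s0→{s4}, s5→{s2, s3, s4, s6}, s7→∅; union {s2, s3, s4, s6}; ε-closure = {s1, s2, s3, s4, s6}.
Read 'a': s1→{s3, s4, s7}, s2→{s1, s6}, s3→{s0, s3}, s4→{s0, s5, s7}, s6→∅; now {s0, s1, s3, s4, s5, s6, s7}.
Read 'c': s0→{s3}, s1→{s0, s2, s8}, s3→∅, s4→∅, s5→{s0, s1, s3}, s6→{s7}, s7→{s1, s6}; union {s0, s1, s2, s3, s6, s7, s8}; ε-closure = {s0, s1, s2, s3, s4, s6, s7, s8}.
Read 'b': s0→{s1, s2}, s1→{s6, s7}, s2→{s0, s2}, s3→{s1, s3, s8}, s4→{s3}, s6→∅, s7→{s0, s2, s5}, s8→{s0, s2}; union {s0, s1, s2, s3, s5, s6, s7, s8}; ε-closure = {s0, s1, s2, s3, s4, s5, s6, s7, s8}.
Read 'a': s0→{s4}, s1→{s3, s4, s7}, s2→{s1, s6}, s3→{s0, s3}, s4→{s0, s5, s7}, s5→{s2, s3, s4, s6}, s6→∅, s7→∅, s8→{s6, s8}; now {s0, s1, s2, s3, s4, s5, s6, s7, s8}.
Read 'b': s0→{s1, s2}, s1→{s6, s7}, s2→{s0, s2}, s3→{s1, s3, s8}, s4→{s3}, s5→{s5, s7}, s6→∅, s7→{s0, s2, s5}, s8→{s0, s2}; union {s0, s1, s2, s3, s5, s6, s7, s8}; ε-closure = {s0, s1, s2, s3, s4, s5, s6, s7, s8}.
Read 'a': s0→{s4}, s1→{s3, s4, s7}, s2→{s1, s6}, s3→{s0, s3}, s4→{s0, s5, s7}, s5→{s2, s3, s4, s6}, s6→∅, s7→∅, s8→{s6, s8}; now {s0, s1, s2, s3, s4, s5, s6, s7, s8}.
Read 'a': s0→{s4}, s1→{s3, s4, s7}, s2→{s1, s6}, s3→{s0, s3}, s4→{s0, s5, s7}, s5→{s2, s3, s4, s6}, s6→∅, s7→∅, s8→{s6, s8}; now {s0, s1, s2, s3, s4, s5, s6, s7, s8}.
That set has 9 states.

9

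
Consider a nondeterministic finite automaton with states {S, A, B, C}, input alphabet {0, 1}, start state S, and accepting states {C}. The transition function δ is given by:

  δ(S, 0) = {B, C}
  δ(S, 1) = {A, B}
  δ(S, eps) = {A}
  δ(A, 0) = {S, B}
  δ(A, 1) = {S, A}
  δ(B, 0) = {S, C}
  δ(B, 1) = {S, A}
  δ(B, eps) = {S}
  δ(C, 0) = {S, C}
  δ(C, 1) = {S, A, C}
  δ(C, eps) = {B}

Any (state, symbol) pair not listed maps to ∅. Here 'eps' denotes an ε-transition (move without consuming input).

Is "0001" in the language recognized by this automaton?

Yes

Start: ε-closure({S}) = {S, A}.
Read '0': S→{B, C}, A→{S, B}; union {S, B, C}; ε-closure = {S, A, B, C}.
Read '0': S→{B, C}, A→{S, B}, B→{S, C}, C→{S, C}; union {S, B, C}; ε-closure = {S, A, B, C}.
Read '0': S→{B, C}, A→{S, B}, B→{S, C}, C→{S, C}; union {S, B, C}; ε-closure = {S, A, B, C}.
Read '1': S→{A, B}, A→{S, A}, B→{S, A}, C→{S, A, C}; now {S, A, B, C}.
The final set {S, A, B, C} contains the accepting state C.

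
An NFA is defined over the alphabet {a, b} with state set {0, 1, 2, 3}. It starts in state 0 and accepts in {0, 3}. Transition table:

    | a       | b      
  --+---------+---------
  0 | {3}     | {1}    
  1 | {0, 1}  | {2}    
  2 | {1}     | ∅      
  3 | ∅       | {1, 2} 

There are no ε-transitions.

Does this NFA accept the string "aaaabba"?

No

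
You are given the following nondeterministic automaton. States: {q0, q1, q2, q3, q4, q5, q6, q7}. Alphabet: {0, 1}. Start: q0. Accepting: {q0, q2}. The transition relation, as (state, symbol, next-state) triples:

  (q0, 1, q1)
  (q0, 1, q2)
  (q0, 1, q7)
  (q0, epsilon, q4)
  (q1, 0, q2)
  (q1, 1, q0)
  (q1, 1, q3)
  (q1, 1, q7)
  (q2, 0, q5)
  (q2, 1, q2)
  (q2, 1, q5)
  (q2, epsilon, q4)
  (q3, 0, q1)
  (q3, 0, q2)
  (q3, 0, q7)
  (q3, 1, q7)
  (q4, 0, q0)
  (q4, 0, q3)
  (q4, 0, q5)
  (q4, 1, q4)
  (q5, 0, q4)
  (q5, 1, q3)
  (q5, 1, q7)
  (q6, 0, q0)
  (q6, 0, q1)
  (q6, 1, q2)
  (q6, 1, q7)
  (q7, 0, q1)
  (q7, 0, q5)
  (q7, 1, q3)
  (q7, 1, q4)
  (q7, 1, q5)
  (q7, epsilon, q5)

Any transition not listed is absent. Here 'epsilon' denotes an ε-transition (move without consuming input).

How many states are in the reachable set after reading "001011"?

Start: ε-closure({q0}) = {q0, q4}.
Read '0': q0→∅, q4→{q0, q3, q5}; union {q0, q3, q5}; ε-closure = {q0, q3, q4, q5}.
Read '0': q0→∅, q3→{q1, q2, q7}, q4→{q0, q3, q5}, q5→{q4}; now {q0, q1, q2, q3, q4, q5, q7}.
Read '1': q0→{q1, q2, q7}, q1→{q0, q3, q7}, q2→{q2, q5}, q3→{q7}, q4→{q4}, q5→{q3, q7}, q7→{q3, q4, q5}; now {q0, q1, q2, q3, q4, q5, q7}.
Read '0': q0→∅, q1→{q2}, q2→{q5}, q3→{q1, q2, q7}, q4→{q0, q3, q5}, q5→{q4}, q7→{q1, q5}; now {q0, q1, q2, q3, q4, q5, q7}.
Read '1': q0→{q1, q2, q7}, q1→{q0, q3, q7}, q2→{q2, q5}, q3→{q7}, q4→{q4}, q5→{q3, q7}, q7→{q3, q4, q5}; now {q0, q1, q2, q3, q4, q5, q7}.
Read '1': q0→{q1, q2, q7}, q1→{q0, q3, q7}, q2→{q2, q5}, q3→{q7}, q4→{q4}, q5→{q3, q7}, q7→{q3, q4, q5}; now {q0, q1, q2, q3, q4, q5, q7}.
That set has 7 states.

7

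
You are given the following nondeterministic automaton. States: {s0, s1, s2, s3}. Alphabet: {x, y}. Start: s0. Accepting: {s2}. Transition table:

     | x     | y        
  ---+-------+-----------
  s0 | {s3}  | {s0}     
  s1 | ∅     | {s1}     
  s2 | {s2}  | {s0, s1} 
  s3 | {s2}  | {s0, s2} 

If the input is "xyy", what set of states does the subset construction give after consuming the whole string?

{s0, s1}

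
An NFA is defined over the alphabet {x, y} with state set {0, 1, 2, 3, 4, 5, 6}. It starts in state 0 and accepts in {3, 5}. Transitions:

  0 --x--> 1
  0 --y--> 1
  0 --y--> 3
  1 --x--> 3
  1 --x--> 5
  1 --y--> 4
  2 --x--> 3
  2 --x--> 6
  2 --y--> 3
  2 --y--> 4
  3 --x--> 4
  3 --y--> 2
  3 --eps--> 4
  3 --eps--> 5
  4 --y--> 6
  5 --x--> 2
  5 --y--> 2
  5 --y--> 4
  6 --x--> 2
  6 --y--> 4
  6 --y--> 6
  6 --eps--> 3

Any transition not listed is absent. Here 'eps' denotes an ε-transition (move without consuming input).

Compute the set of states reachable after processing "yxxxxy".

{2, 3, 4, 5, 6}

Start in {0}.
Read 'y': 0→{1, 3}; union {1, 3}; ε-closure = {1, 3, 4, 5}.
Read 'x': 1→{3, 5}, 3→{4}, 4→∅, 5→{2}; now {2, 3, 4, 5}.
Read 'x': 2→{3, 6}, 3→{4}, 4→∅, 5→{2}; union {2, 3, 4, 6}; ε-closure = {2, 3, 4, 5, 6}.
Read 'x': 2→{3, 6}, 3→{4}, 4→∅, 5→{2}, 6→{2}; union {2, 3, 4, 6}; ε-closure = {2, 3, 4, 5, 6}.
Read 'x': 2→{3, 6}, 3→{4}, 4→∅, 5→{2}, 6→{2}; union {2, 3, 4, 6}; ε-closure = {2, 3, 4, 5, 6}.
Read 'y': 2→{3, 4}, 3→{2}, 4→{6}, 5→{2, 4}, 6→{4, 6}; union {2, 3, 4, 6}; ε-closure = {2, 3, 4, 5, 6}.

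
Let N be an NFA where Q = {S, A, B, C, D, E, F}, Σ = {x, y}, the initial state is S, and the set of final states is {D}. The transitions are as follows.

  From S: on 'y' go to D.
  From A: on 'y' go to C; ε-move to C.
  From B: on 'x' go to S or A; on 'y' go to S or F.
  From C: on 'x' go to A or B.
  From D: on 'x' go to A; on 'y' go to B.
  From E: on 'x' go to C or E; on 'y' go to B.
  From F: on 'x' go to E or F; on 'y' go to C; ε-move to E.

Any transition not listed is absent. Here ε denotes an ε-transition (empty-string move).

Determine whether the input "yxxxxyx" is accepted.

Start in {S}.
Read 'y': S→{D}; now {D}.
Read 'x': D→{A}; union {A}; ε-closure = {A, C}.
Read 'x': A→∅, C→{A, B}; union {A, B}; ε-closure = {A, B, C}.
Read 'x': A→∅, B→{S, A}, C→{A, B}; union {S, A, B}; ε-closure = {S, A, B, C}.
Read 'x': S→∅, A→∅, B→{S, A}, C→{A, B}; union {S, A, B}; ε-closure = {S, A, B, C}.
Read 'y': S→{D}, A→{C}, B→{S, F}, C→∅; union {S, C, D, F}; ε-closure = {S, C, D, E, F}.
Read 'x': S→∅, C→{A, B}, D→{A}, E→{C, E}, F→{E, F}; now {A, B, C, E, F}.
The final set {A, B, C, E, F} contains no accepting state.

No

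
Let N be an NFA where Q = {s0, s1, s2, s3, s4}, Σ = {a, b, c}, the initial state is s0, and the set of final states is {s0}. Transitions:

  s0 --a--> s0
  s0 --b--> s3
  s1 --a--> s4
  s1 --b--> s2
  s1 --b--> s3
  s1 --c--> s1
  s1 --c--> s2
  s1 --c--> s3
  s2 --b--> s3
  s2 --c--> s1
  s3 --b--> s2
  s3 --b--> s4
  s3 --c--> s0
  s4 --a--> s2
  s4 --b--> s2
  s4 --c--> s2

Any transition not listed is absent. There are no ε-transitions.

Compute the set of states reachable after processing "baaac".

Start in {s0}.
Read 'b': s0→{s3}; now {s3}.
Read 'a': s3→∅; now ∅.
The set is empty and remains empty for the remaining 3 symbols.

∅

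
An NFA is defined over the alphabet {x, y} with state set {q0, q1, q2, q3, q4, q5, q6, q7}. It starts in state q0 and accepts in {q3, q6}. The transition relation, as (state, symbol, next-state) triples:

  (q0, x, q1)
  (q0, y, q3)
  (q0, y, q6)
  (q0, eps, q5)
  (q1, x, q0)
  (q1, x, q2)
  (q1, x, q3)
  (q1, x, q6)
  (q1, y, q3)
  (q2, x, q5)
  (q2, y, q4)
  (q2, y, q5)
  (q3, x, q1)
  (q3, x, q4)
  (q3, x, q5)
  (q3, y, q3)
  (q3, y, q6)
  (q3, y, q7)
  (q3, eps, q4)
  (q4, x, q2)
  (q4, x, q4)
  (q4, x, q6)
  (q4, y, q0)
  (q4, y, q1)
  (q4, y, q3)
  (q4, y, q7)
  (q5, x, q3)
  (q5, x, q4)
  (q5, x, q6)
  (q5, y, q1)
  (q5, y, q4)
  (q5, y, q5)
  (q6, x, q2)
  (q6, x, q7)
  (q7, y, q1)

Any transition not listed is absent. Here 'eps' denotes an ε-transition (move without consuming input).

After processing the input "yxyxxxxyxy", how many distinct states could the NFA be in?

7

Start: ε-closure({q0}) = {q0, q5}.
Read 'y': q0→{q3, q6}, q5→{q1, q4, q5}; now {q1, q3, q4, q5, q6}.
Read 'x': q1→{q0, q2, q3, q6}, q3→{q1, q4, q5}, q4→{q2, q4, q6}, q5→{q3, q4, q6}, q6→{q2, q7}; now {q0, q1, q2, q3, q4, q5, q6, q7}.
Read 'y': q0→{q3, q6}, q1→{q3}, q2→{q4, q5}, q3→{q3, q6, q7}, q4→{q0, q1, q3, q7}, q5→{q1, q4, q5}, q6→∅, q7→{q1}; now {q0, q1, q3, q4, q5, q6, q7}.
Read 'x': q0→{q1}, q1→{q0, q2, q3, q6}, q3→{q1, q4, q5}, q4→{q2, q4, q6}, q5→{q3, q4, q6}, q6→{q2, q7}, q7→∅; now {q0, q1, q2, q3, q4, q5, q6, q7}.
Read 'x': q0→{q1}, q1→{q0, q2, q3, q6}, q2→{q5}, q3→{q1, q4, q5}, q4→{q2, q4, q6}, q5→{q3, q4, q6}, q6→{q2, q7}, q7→∅; now {q0, q1, q2, q3, q4, q5, q6, q7}.
Read 'x': q0→{q1}, q1→{q0, q2, q3, q6}, q2→{q5}, q3→{q1, q4, q5}, q4→{q2, q4, q6}, q5→{q3, q4, q6}, q6→{q2, q7}, q7→∅; now {q0, q1, q2, q3, q4, q5, q6, q7}.
Read 'x': q0→{q1}, q1→{q0, q2, q3, q6}, q2→{q5}, q3→{q1, q4, q5}, q4→{q2, q4, q6}, q5→{q3, q4, q6}, q6→{q2, q7}, q7→∅; now {q0, q1, q2, q3, q4, q5, q6, q7}.
Read 'y': q0→{q3, q6}, q1→{q3}, q2→{q4, q5}, q3→{q3, q6, q7}, q4→{q0, q1, q3, q7}, q5→{q1, q4, q5}, q6→∅, q7→{q1}; now {q0, q1, q3, q4, q5, q6, q7}.
Read 'x': q0→{q1}, q1→{q0, q2, q3, q6}, q3→{q1, q4, q5}, q4→{q2, q4, q6}, q5→{q3, q4, q6}, q6→{q2, q7}, q7→∅; now {q0, q1, q2, q3, q4, q5, q6, q7}.
Read 'y': q0→{q3, q6}, q1→{q3}, q2→{q4, q5}, q3→{q3, q6, q7}, q4→{q0, q1, q3, q7}, q5→{q1, q4, q5}, q6→∅, q7→{q1}; now {q0, q1, q3, q4, q5, q6, q7}.
That set has 7 states.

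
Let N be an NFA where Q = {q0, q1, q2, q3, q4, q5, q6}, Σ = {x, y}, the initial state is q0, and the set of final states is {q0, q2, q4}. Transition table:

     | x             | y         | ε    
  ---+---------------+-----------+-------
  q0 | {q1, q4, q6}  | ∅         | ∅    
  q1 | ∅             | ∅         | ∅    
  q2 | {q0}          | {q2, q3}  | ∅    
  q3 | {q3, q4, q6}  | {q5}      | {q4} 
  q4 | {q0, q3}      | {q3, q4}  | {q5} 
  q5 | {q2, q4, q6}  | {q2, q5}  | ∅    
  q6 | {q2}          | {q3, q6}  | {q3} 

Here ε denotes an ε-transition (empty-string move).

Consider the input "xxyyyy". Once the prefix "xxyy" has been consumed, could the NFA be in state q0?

No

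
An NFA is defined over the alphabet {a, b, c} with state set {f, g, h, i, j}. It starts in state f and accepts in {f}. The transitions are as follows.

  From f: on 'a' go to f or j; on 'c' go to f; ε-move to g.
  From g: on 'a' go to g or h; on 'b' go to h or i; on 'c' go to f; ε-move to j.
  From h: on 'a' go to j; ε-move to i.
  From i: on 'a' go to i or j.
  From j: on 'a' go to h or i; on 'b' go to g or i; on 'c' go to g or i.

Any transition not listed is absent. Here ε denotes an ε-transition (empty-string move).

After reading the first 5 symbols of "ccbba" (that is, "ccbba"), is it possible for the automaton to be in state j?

Yes

Start: ε-closure({f}) = {f, g, j}.
Read 'c': {f, g, j} → {f, g, i, j}.
Read 'c': {f, g, i, j} → {f, g, i, j}.
Read 'b': {f, g, i, j} → {g, h, i, j}.
Read 'b': {g, h, i, j} → {g, h, i, j}.
Read 'a': {g, h, i, j} → {g, h, i, j}.
State j is in {g, h, i, j}.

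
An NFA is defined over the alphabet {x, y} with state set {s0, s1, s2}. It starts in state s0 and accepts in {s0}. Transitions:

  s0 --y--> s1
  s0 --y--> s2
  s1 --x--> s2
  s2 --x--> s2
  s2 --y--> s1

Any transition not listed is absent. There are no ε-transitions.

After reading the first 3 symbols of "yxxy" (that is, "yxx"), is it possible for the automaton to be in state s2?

Yes

Start in {s0}.
Read 'y': {s0} → {s1, s2}.
Read 'x': {s1, s2} → {s2}.
Read 'x': {s2} → {s2}.
State s2 is in {s2}.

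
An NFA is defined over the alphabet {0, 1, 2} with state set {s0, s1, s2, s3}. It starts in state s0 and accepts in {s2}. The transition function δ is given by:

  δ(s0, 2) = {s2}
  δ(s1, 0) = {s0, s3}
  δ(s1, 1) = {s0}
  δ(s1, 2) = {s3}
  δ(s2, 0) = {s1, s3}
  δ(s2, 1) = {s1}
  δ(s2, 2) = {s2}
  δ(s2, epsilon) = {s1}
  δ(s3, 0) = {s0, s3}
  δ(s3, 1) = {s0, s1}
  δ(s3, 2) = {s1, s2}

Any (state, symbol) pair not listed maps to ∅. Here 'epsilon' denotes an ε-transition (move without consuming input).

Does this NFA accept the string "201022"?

Start in {s0}.
Read '2': {s0} → {s1, s2}.
Read '0': {s1, s2} → {s0, s1, s3}.
Read '1': {s0, s1, s3} → {s0, s1}.
Read '0': {s0, s1} → {s0, s3}.
Read '2': {s0, s3} → {s1, s2}.
Read '2': {s1, s2} → {s1, s2, s3}.
The final set {s1, s2, s3} contains the accepting state s2.

Yes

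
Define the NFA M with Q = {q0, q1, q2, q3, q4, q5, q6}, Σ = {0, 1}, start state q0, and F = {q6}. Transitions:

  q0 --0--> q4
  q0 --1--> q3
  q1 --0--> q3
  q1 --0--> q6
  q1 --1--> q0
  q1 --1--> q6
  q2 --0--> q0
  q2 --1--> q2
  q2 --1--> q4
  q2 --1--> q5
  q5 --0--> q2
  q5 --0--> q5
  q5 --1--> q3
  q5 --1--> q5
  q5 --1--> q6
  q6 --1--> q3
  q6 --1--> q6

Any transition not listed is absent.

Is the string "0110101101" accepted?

No

Start in {q0}.
Read '0': q0→{q4}; now {q4}.
Read '1': q4→∅; now ∅.
The set is empty and remains empty for the remaining 8 symbols.
The final set ∅ contains no accepting state.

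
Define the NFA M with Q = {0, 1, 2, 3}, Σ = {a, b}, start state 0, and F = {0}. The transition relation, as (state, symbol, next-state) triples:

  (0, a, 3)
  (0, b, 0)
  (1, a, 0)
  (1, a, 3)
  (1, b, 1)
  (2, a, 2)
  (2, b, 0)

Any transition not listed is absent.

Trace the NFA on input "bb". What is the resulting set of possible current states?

{0}

Start in {0}.
Read 'b': 0→{0}; now {0}.
Read 'b': 0→{0}; now {0}.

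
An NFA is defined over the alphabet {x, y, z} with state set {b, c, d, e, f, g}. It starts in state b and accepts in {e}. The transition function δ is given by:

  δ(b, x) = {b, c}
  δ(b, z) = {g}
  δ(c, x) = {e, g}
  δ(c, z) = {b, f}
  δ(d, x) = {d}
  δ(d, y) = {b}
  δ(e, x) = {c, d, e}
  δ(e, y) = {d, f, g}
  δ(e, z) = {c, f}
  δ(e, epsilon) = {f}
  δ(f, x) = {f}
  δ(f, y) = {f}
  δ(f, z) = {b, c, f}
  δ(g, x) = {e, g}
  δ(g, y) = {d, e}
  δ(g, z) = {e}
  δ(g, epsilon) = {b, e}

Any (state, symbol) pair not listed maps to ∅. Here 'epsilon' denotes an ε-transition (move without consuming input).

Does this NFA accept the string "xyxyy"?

No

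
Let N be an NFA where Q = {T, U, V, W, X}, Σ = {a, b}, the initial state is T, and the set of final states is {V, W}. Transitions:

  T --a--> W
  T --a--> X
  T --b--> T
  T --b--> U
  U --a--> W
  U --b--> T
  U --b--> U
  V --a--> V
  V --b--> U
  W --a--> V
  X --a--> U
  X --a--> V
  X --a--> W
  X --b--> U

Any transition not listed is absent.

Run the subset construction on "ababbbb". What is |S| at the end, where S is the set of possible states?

Start in {T}.
Read 'a': T→{W, X}; now {W, X}.
Read 'b': W→∅, X→{U}; now {U}.
Read 'a': U→{W}; now {W}.
Read 'b': W→∅; now ∅.
The set is empty and remains empty for the remaining 3 symbols.
That set has 0 states.

0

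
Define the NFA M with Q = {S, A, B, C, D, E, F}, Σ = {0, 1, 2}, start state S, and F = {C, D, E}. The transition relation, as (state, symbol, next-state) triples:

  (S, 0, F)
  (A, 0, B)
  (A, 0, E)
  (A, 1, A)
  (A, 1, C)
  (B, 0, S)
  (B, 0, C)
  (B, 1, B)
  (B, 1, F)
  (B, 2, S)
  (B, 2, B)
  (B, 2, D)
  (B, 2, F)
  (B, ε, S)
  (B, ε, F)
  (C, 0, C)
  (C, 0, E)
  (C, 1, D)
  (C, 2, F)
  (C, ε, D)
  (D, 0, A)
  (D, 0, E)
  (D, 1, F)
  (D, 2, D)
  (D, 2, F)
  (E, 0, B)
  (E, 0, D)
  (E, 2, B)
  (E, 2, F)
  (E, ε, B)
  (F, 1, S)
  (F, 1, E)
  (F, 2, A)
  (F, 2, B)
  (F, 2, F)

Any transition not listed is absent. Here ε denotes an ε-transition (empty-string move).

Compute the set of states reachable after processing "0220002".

Start in {S}.
Read '0': S→{F}; now {F}.
Read '2': F→{A, B, F}; union {A, B, F}; ε-closure = {S, A, B, F}.
Read '2': S→∅, A→∅, B→{S, B, D, F}, F→{A, B, F}; now {S, A, B, D, F}.
Read '0': S→{F}, A→{B, E}, B→{S, C}, D→{A, E}, F→∅; union {S, A, B, C, E, F}; ε-closure = {S, A, B, C, D, E, F}.
Read '0': S→{F}, A→{B, E}, B→{S, C}, C→{C, E}, D→{A, E}, E→{B, D}, F→∅; now {S, A, B, C, D, E, F}.
Read '0': S→{F}, A→{B, E}, B→{S, C}, C→{C, E}, D→{A, E}, E→{B, D}, F→∅; now {S, A, B, C, D, E, F}.
Read '2': S→∅, A→∅, B→{S, B, D, F}, C→{F}, D→{D, F}, E→{B, F}, F→{A, B, F}; now {S, A, B, D, F}.

{S, A, B, D, F}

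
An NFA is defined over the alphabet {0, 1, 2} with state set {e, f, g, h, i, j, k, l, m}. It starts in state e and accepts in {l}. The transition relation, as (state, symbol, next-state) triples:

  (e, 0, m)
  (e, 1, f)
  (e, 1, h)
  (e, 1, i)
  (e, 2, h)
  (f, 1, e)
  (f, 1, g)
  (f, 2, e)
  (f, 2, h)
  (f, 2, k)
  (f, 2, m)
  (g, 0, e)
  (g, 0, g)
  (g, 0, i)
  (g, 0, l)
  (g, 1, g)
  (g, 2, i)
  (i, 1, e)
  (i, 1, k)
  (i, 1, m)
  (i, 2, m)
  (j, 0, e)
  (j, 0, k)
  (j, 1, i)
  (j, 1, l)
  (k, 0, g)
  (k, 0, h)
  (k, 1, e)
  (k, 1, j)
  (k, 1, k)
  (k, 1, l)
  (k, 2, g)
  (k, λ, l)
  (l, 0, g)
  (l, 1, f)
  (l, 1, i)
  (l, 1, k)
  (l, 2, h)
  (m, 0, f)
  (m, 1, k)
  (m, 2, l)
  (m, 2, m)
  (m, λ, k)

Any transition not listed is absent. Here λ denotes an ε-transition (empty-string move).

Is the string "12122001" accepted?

Start in {e}.
Read '1': e→{f, h, i}; now {f, h, i}.
Read '2': f→{e, h, k, m}, h→∅, i→{m}; union {e, h, k, m}; ε-closure = {e, h, k, l, m}.
Read '1': e→{f, h, i}, h→∅, k→{e, j, k, l}, l→{f, i, k}, m→{k}; now {e, f, h, i, j, k, l}.
Read '2': e→{h}, f→{e, h, k, m}, h→∅, i→{m}, j→∅, k→{g}, l→{h}; union {e, g, h, k, m}; ε-closure = {e, g, h, k, l, m}.
Read '2': e→{h}, g→{i}, h→∅, k→{g}, l→{h}, m→{l, m}; union {g, h, i, l, m}; ε-closure = {g, h, i, k, l, m}.
Read '0': g→{e, g, i, l}, h→∅, i→∅, k→{g, h}, l→{g}, m→{f}; now {e, f, g, h, i, l}.
Read '0': e→{m}, f→∅, g→{e, g, i, l}, h→∅, i→∅, l→{g}; union {e, g, i, l, m}; ε-closure = {e, g, i, k, l, m}.
Read '1': e→{f, h, i}, g→{g}, i→{e, k, m}, k→{e, j, k, l}, l→{f, i, k}, m→{k}; now {e, f, g, h, i, j, k, l, m}.
The final set {e, f, g, h, i, j, k, l, m} contains the accepting state l.

Yes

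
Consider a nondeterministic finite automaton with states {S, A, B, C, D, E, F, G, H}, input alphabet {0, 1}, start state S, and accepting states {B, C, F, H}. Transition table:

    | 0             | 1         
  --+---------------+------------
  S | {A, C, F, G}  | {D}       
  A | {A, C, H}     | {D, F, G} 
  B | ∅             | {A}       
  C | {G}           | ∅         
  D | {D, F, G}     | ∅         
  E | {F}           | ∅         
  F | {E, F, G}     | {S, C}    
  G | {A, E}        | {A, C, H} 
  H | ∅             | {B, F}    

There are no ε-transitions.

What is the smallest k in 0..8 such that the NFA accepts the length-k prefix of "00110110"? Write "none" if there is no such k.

1

Start in {S}.
Read '0': {S} → {A, C, F, G}.
None of the earlier sets intersect F, but {A, C, F, G} does.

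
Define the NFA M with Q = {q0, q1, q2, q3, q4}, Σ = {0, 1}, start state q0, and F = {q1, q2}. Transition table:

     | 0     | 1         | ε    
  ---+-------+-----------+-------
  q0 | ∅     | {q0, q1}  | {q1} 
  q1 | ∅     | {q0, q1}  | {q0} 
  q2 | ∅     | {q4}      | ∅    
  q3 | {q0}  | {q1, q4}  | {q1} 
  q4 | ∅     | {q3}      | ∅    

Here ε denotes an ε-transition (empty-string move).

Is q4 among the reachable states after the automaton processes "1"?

Start: ε-closure({q0}) = {q0, q1}.
Read '1': q0→{q0, q1}, q1→{q0, q1}; now {q0, q1}.
State q4 is not in {q0, q1}.

No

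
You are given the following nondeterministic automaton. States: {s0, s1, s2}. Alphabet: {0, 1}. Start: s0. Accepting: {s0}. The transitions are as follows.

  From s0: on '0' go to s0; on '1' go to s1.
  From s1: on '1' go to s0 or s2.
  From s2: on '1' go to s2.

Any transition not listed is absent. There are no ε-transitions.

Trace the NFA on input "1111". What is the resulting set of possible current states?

Start in {s0}.
Read '1': s0→{s1}; now {s1}.
Read '1': s1→{s0, s2}; now {s0, s2}.
Read '1': s0→{s1}, s2→{s2}; now {s1, s2}.
Read '1': s1→{s0, s2}, s2→{s2}; now {s0, s2}.

{s0, s2}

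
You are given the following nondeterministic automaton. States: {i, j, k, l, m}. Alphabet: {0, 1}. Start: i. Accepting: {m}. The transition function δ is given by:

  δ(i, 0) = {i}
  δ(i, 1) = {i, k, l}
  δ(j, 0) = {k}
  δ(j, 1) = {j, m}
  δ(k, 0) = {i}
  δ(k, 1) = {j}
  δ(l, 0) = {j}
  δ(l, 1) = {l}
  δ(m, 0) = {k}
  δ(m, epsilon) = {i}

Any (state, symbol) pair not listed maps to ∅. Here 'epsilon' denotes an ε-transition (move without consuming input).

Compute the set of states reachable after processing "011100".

{i, k}

Start in {i}.
Read '0': i→{i}; now {i}.
Read '1': i→{i, k, l}; now {i, k, l}.
Read '1': i→{i, k, l}, k→{j}, l→{l}; now {i, j, k, l}.
Read '1': i→{i, k, l}, j→{j, m}, k→{j}, l→{l}; now {i, j, k, l, m}.
Read '0': i→{i}, j→{k}, k→{i}, l→{j}, m→{k}; now {i, j, k}.
Read '0': i→{i}, j→{k}, k→{i}; now {i, k}.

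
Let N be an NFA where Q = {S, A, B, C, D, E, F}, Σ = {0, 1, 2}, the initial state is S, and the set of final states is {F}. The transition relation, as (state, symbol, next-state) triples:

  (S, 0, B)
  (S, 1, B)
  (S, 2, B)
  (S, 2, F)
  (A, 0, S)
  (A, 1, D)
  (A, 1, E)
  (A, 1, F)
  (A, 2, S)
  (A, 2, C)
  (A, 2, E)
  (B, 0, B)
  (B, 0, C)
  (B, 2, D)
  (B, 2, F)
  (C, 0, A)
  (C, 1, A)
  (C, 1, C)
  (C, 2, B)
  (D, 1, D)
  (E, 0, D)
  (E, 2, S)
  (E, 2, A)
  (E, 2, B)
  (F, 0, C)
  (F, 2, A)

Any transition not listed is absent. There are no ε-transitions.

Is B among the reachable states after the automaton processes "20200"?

Yes

Start in {S}.
Read '2': S→{B, F}; now {B, F}.
Read '0': B→{B, C}, F→{C}; now {B, C}.
Read '2': B→{D, F}, C→{B}; now {B, D, F}.
Read '0': B→{B, C}, D→∅, F→{C}; now {B, C}.
Read '0': B→{B, C}, C→{A}; now {A, B, C}.
State B is in {A, B, C}.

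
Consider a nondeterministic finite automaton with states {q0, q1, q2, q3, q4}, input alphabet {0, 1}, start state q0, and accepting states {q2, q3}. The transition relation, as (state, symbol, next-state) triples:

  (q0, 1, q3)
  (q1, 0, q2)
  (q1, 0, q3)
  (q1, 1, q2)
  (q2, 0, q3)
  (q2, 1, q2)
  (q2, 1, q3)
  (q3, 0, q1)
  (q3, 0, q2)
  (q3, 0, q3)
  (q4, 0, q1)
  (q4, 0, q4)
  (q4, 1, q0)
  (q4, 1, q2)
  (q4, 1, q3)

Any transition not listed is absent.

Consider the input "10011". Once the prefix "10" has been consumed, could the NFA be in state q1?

Yes

Start in {q0}.
Read '1': q0→{q3}; now {q3}.
Read '0': q3→{q1, q2, q3}; now {q1, q2, q3}.
State q1 is in {q1, q2, q3}.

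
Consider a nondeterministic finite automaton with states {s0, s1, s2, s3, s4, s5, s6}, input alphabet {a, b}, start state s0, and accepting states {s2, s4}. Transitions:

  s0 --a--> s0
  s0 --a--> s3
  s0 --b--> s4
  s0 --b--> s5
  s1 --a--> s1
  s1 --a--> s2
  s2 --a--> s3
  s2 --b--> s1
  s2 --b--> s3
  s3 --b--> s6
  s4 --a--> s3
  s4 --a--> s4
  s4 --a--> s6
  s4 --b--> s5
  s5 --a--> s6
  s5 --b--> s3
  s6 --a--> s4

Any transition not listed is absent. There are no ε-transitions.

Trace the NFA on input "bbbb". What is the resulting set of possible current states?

Start in {s0}.
Read 'b': {s0} → {s4, s5}.
Read 'b': {s4, s5} → {s3, s5}.
Read 'b': {s3, s5} → {s3, s6}.
Read 'b': {s3, s6} → {s6}.

{s6}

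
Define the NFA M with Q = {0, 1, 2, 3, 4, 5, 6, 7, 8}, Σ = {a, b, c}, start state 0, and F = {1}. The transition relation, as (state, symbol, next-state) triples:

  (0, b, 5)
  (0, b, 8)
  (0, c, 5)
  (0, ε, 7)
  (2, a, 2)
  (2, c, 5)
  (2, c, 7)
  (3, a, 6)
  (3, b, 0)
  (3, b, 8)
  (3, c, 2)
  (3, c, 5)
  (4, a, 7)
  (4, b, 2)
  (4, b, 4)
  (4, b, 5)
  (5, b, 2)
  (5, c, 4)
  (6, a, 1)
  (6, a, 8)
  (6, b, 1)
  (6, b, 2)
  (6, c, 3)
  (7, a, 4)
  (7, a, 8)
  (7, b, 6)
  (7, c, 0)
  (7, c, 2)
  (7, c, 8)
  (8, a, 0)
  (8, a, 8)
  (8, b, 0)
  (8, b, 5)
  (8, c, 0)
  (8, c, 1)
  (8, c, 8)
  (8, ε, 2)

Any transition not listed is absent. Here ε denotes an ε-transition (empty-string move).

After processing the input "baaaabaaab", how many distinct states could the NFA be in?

7

Start: ε-closure({0}) = {0, 7}.
Read 'b': {0, 7} → {2, 5, 6, 8}.
Read 'a': {2, 5, 6, 8} → {0, 1, 2, 7, 8}.
Read 'a': {0, 1, 2, 7, 8} → {0, 2, 4, 7, 8}.
Read 'a': {0, 2, 4, 7, 8} → {0, 2, 4, 7, 8}.
Read 'a': {0, 2, 4, 7, 8} → {0, 2, 4, 7, 8}.
Read 'b': {0, 2, 4, 7, 8} → {0, 2, 4, 5, 6, 7, 8}.
Read 'a': {0, 2, 4, 5, 6, 7, 8} → {0, 1, 2, 4, 7, 8}.
Read 'a': {0, 1, 2, 4, 7, 8} → {0, 2, 4, 7, 8}.
Read 'a': {0, 2, 4, 7, 8} → {0, 2, 4, 7, 8}.
Read 'b': {0, 2, 4, 7, 8} → {0, 2, 4, 5, 6, 7, 8}.
That set has 7 states.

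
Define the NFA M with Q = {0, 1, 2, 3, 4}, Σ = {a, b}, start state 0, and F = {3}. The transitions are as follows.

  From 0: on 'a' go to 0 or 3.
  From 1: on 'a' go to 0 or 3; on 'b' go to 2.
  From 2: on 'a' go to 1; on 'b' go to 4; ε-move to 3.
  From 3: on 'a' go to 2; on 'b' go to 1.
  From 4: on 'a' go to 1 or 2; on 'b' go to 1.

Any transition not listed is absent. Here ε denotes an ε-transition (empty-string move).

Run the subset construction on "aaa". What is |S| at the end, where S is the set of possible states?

Start in {0}.
Read 'a': 0→{0, 3}; now {0, 3}.
Read 'a': 0→{0, 3}, 3→{2}; now {0, 2, 3}.
Read 'a': 0→{0, 3}, 2→{1}, 3→{2}; now {0, 1, 2, 3}.
That set has 4 states.

4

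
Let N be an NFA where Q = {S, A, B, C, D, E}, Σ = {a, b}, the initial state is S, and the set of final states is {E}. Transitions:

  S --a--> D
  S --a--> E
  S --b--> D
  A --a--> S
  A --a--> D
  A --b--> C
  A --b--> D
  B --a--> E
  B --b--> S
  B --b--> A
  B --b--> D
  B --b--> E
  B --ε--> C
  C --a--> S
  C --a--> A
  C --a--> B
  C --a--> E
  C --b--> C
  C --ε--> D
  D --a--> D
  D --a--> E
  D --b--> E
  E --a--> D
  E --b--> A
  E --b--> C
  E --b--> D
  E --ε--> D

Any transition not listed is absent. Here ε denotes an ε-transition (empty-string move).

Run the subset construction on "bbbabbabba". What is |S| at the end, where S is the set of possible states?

Start in {S}.
Read 'b': S→{D}; now {D}.
Read 'b': D→{E}; union {E}; ε-closure = {D, E}.
Read 'b': D→{E}, E→{A, C, D}; now {A, C, D, E}.
Read 'a': A→{S, D}, C→{S, A, B, E}, D→{D, E}, E→{D}; union {S, A, B, D, E}; ε-closure = {S, A, B, C, D, E}.
Read 'b': S→{D}, A→{C, D}, B→{S, A, D, E}, C→{C}, D→{E}, E→{A, C, D}; now {S, A, C, D, E}.
Read 'b': S→{D}, A→{C, D}, C→{C}, D→{E}, E→{A, C, D}; now {A, C, D, E}.
Read 'a': A→{S, D}, C→{S, A, B, E}, D→{D, E}, E→{D}; union {S, A, B, D, E}; ε-closure = {S, A, B, C, D, E}.
Read 'b': S→{D}, A→{C, D}, B→{S, A, D, E}, C→{C}, D→{E}, E→{A, C, D}; now {S, A, C, D, E}.
Read 'b': S→{D}, A→{C, D}, C→{C}, D→{E}, E→{A, C, D}; now {A, C, D, E}.
Read 'a': A→{S, D}, C→{S, A, B, E}, D→{D, E}, E→{D}; union {S, A, B, D, E}; ε-closure = {S, A, B, C, D, E}.
That set has 6 states.

6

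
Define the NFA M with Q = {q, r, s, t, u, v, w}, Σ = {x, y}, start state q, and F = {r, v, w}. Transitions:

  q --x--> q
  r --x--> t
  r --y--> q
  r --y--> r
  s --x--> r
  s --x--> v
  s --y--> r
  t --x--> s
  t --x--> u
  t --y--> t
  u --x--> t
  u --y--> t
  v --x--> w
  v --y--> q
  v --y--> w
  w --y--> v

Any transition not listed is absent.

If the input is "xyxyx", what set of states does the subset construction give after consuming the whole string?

∅

Start in {q}.
Read 'x': {q} → {q}.
Read 'y': {q} → ∅.
The set is empty and remains empty for the remaining 3 symbols.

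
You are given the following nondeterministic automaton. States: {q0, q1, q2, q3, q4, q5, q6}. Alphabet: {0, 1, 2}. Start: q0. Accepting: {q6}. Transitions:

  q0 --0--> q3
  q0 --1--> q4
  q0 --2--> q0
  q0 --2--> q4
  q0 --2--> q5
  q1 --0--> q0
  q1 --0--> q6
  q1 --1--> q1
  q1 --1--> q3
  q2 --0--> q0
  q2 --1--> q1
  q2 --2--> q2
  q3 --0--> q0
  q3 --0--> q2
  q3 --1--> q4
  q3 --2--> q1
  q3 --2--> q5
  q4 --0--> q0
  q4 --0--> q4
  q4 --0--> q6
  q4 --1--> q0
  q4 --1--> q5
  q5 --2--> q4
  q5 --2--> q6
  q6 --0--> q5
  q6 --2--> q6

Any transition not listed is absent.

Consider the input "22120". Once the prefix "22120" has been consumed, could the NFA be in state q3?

Start in {q0}.
Read '2': q0→{q0, q4, q5}; now {q0, q4, q5}.
Read '2': q0→{q0, q4, q5}, q4→∅, q5→{q4, q6}; now {q0, q4, q5, q6}.
Read '1': q0→{q4}, q4→{q0, q5}, q5→∅, q6→∅; now {q0, q4, q5}.
Read '2': q0→{q0, q4, q5}, q4→∅, q5→{q4, q6}; now {q0, q4, q5, q6}.
Read '0': q0→{q3}, q4→{q0, q4, q6}, q5→∅, q6→{q5}; now {q0, q3, q4, q5, q6}.
State q3 is in {q0, q3, q4, q5, q6}.

Yes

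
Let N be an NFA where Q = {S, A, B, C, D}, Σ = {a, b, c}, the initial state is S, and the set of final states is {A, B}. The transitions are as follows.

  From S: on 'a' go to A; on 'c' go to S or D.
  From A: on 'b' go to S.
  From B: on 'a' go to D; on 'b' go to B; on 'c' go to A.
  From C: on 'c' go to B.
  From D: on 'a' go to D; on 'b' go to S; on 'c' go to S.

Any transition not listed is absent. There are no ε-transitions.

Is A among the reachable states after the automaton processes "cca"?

Yes

Start in {S}.
Read 'c': {S} → {S, D}.
Read 'c': {S, D} → {S, D}.
Read 'a': {S, D} → {A, D}.
State A is in {A, D}.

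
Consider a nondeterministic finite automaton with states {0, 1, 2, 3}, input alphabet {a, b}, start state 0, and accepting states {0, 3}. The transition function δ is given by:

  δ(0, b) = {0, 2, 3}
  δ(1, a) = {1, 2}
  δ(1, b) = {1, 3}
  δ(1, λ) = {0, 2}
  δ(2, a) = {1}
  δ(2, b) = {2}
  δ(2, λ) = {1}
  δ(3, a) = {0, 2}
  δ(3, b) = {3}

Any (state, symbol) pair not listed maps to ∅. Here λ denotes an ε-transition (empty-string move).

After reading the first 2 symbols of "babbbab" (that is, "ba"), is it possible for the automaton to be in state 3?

No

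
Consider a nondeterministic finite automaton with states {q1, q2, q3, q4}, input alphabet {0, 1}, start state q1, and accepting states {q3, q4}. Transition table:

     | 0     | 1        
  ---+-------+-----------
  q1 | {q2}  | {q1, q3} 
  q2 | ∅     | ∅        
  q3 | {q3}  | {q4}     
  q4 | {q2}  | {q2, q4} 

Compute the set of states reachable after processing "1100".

{q3}

Start in {q1}.
Read '1': {q1} → {q1, q3}.
Read '1': {q1, q3} → {q1, q3, q4}.
Read '0': {q1, q3, q4} → {q2, q3}.
Read '0': {q2, q3} → {q3}.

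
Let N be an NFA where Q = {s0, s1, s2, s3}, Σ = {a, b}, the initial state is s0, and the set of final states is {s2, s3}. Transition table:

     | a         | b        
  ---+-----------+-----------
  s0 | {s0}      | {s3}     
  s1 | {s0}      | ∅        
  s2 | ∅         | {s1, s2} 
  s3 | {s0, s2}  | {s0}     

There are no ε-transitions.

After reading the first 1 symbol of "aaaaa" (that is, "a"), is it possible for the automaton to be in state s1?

Start in {s0}.
Read 'a': s0→{s0}; now {s0}.
State s1 is not in {s0}.

No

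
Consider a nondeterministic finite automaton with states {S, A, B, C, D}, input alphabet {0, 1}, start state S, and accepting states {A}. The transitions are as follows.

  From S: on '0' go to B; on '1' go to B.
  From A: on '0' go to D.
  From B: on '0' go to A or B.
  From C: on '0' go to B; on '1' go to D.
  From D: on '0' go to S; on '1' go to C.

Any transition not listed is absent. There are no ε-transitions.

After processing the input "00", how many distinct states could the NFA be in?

Start in {S}.
Read '0': S→{B}; now {B}.
Read '0': B→{A, B}; now {A, B}.
That set has 2 states.

2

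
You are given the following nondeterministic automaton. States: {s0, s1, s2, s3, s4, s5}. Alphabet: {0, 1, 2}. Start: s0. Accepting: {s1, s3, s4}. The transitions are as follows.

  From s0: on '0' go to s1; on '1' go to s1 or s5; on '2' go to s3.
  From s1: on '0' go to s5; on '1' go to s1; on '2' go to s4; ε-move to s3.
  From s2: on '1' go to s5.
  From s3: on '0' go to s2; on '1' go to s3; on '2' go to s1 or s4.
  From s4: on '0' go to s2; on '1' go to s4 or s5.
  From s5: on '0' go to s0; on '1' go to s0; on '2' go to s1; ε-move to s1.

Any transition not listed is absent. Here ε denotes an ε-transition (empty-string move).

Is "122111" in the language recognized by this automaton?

Start in {s0}.
Read '1': {s0} → {s1, s3, s5}.
Read '2': {s1, s3, s5} → {s1, s3, s4}.
Read '2': {s1, s3, s4} → {s1, s3, s4}.
Read '1': {s1, s3, s4} → {s1, s3, s4, s5}.
Read '1': {s1, s3, s4, s5} → {s0, s1, s3, s4, s5}.
Read '1': {s0, s1, s3, s4, s5} → {s0, s1, s3, s4, s5}.
The final set {s0, s1, s3, s4, s5} contains the accepting states s1, s3, s4.

Yes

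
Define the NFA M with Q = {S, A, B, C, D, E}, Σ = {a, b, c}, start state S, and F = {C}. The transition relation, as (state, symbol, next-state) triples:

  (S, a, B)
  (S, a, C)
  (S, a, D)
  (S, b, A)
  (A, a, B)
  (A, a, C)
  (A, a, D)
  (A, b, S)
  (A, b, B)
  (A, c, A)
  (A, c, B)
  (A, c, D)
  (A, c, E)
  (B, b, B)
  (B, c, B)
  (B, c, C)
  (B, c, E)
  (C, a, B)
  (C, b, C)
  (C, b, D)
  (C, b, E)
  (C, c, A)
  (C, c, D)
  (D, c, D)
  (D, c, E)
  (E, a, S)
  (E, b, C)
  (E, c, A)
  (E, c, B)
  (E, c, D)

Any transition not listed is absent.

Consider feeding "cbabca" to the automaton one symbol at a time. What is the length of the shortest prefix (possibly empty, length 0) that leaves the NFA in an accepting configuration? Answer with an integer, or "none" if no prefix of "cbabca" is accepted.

none

Start in {S}.
Read 'c': S→∅; now ∅.
The set is empty and remains empty for the remaining 5 symbols.
No reachable set along the way intersects F.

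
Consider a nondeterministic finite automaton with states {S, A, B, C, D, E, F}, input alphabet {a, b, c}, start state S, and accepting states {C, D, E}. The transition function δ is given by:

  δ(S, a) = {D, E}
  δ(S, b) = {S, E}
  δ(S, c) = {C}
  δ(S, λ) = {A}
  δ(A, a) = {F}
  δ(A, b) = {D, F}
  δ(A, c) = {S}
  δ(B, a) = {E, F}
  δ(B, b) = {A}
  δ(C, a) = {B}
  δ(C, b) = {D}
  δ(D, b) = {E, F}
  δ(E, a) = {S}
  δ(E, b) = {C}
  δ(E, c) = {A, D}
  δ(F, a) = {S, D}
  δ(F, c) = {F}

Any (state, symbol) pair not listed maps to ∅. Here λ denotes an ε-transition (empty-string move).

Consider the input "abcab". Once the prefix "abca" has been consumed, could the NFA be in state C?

Start: ε-closure({S}) = {S, A}.
Read 'a': {S, A} → {D, E, F}.
Read 'b': {D, E, F} → {C, E, F}.
Read 'c': {C, E, F} → {A, D, F}.
Read 'a': {A, D, F} → {S, A, D, F}.
State C is not in {S, A, D, F}.

No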